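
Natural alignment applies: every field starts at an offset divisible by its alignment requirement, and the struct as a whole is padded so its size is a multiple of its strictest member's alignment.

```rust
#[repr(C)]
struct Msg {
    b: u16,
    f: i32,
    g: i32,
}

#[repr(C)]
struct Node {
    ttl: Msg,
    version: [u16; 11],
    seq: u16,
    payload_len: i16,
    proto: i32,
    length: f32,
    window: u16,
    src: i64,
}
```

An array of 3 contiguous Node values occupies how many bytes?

Msg: 0..2  b  (2B, 2-aligned); 2..4  -- padding (2B); 4..8  f  (4B, 4-aligned); 8..12  g  (4B, 4-aligned); sizeof = 12, alignof = 4
0..12  ttl  (12B, 4-aligned)
12..34  version  (22B, 2-aligned)
34..36  seq  (2B, 2-aligned)
36..38  payload_len  (2B, 2-aligned)
38..40  -- padding (2B)
40..44  proto  (4B, 4-aligned)
44..48  length  (4B, 4-aligned)
48..50  window  (2B, 2-aligned)
50..56  -- padding (6B)
56..64  src  (8B, 8-aligned)
sizeof = 64, alignof = 8
array of 3: 3 × 64 = 192

192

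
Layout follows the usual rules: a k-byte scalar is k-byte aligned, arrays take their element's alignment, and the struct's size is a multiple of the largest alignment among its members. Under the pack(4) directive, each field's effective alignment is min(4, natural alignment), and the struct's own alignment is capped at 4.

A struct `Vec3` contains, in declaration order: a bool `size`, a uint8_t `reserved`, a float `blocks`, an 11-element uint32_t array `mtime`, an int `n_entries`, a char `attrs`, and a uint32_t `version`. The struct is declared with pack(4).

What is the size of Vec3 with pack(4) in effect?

64

size at 0 (size 1, align 1) → ends 1
reserved at 1 (size 1, align 1) → ends 2
pad 2 to align 4 for blocks
blocks at 4 (size 4, align 4) → ends 8
mtime at 8 (size 44, align 4) → ends 52
n_entries at 52 (size 4, align 4) → ends 56
attrs at 56 (size 1, align 1) → ends 57
pad 3 to align 4 for version
version at 60 (size 4, align 4) → ends 64
total 64 bytes, alignment 4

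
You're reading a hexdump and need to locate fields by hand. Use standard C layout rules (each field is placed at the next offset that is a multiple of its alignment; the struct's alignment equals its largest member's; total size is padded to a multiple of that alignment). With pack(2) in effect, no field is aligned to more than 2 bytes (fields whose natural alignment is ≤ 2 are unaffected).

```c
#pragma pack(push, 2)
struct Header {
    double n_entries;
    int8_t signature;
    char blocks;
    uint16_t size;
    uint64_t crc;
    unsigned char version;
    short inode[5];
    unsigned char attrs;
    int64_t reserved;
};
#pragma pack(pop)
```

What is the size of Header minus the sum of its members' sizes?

2

0..8  n_entries  (8B, 2-aligned)
8..9  signature  (1B, 1-aligned)
9..10  blocks  (1B, 1-aligned)
10..12  size  (2B, 2-aligned)
12..20  crc  (8B, 2-aligned)
20..21  version  (1B, 1-aligned)
21..22  -- padding (1B)
22..32  inode  (10B, 2-aligned)
32..33  attrs  (1B, 1-aligned)
33..34  -- padding (1B)
34..42  reserved  (8B, 2-aligned)
sizeof = 42, alignof = 2
data bytes 40, size 42 → padding 2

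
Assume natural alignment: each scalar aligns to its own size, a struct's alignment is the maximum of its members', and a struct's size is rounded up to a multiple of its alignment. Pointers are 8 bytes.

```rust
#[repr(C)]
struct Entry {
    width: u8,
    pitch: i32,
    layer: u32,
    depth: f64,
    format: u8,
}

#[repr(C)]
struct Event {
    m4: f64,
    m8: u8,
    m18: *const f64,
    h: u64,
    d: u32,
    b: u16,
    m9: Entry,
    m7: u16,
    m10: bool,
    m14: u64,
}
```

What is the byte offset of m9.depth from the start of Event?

Entry: width at 0 (size 1, align 1) → ends 1; pad 3 to align 4 for pitch; pitch at 4 (size 4, align 4) → ends 8; layer at 8 (size 4, align 4) → ends 12; pad 4 to align 8 for depth; depth at 16 (size 8, align 8) → ends 24; format at 24 (size 1, align 1) → ends 25; tail pad 7 to reach multiple of 8; total 32 bytes, alignment 8
m4 at 0 (size 8, align 8) → ends 8
m8 at 8 (size 1, align 1) → ends 9
pad 7 to align 8 for m18
m18 at 16 (size 8, align 8) → ends 24
h at 24 (size 8, align 8) → ends 32
d at 32 (size 4, align 4) → ends 36
b at 36 (size 2, align 2) → ends 38
pad 2 to align 8 for m9
m9 at 40 (size 32, align 8) → ends 72
within Entry: depth at 16
40 + 16 = 56

56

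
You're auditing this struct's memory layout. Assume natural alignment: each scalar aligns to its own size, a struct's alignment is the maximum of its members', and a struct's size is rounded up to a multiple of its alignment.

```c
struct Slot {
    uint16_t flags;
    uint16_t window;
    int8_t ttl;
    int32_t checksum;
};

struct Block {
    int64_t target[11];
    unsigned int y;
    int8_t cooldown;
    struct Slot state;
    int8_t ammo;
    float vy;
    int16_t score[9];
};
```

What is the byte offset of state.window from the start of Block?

Slot: flags at 0 (size 2, align 2) → ends 2; window at 2 (size 2, align 2) → ends 4; ttl at 4 (size 1, align 1) → ends 5; pad 3 to align 4 for checksum; checksum at 8 (size 4, align 4) → ends 12; total 12 bytes, alignment 4
target at 0 (size 88, align 8) → ends 88
y at 88 (size 4, align 4) → ends 92
cooldown at 92 (size 1, align 1) → ends 93
pad 3 to align 4 for state
state at 96 (size 12, align 4) → ends 108
within Slot: window at 2
96 + 2 = 98

98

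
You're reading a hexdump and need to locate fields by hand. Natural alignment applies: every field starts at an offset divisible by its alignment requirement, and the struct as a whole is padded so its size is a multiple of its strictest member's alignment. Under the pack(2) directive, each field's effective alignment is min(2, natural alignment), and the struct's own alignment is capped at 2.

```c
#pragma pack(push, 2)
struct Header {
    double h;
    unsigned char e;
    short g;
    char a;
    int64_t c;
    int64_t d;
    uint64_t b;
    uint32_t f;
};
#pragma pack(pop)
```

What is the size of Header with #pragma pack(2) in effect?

0..8  h  (8B, 2-aligned)
8..9  e  (1B, 1-aligned)
9..10  -- padding (1B)
10..12  g  (2B, 2-aligned)
12..13  a  (1B, 1-aligned)
13..14  -- padding (1B)
14..22  c  (8B, 2-aligned)
22..30  d  (8B, 2-aligned)
30..38  b  (8B, 2-aligned)
38..42  f  (4B, 2-aligned)
sizeof = 42, alignof = 2

42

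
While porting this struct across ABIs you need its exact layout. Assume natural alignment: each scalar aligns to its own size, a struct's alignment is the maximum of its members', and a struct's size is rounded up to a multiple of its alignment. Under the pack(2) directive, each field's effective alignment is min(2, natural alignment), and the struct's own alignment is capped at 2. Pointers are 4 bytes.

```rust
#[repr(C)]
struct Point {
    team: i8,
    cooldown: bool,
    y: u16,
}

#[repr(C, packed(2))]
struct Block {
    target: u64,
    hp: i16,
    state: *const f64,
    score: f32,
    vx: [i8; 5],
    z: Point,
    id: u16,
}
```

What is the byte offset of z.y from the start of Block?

Point: 0..1  team  (1B, 1-aligned); 1..2  cooldown  (1B, 1-aligned); 2..4  y  (2B, 2-aligned); sizeof = 4, alignof = 2
0..8  target  (8B, 2-aligned)
8..10  hp  (2B, 2-aligned)
10..14  state  (4B, 2-aligned)
14..18  score  (4B, 2-aligned)
18..23  vx  (5B, 1-aligned)
23..24  -- padding (1B)
24..28  z  (4B, 2-aligned)
within Point: y at 2
24 + 2 = 26

26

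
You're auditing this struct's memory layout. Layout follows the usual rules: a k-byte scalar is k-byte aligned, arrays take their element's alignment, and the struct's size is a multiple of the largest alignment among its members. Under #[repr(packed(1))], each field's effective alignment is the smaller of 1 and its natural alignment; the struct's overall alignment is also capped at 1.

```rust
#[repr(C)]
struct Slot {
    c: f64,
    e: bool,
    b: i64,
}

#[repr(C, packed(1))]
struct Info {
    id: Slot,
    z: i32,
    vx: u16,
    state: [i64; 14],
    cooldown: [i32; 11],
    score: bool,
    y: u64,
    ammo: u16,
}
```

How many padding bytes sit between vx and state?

0

Slot: c at 0 (size 8, align 8) → ends 8; e at 8 (size 1, align 1) → ends 9; pad 7 to align 8 for b; b at 16 (size 8, align 8) → ends 24; total 24 bytes, alignment 8
id at 0 (size 24, align 1) → ends 24
z at 24 (size 4, align 1) → ends 28
vx at 28 (size 2, align 1) → ends 30
state at 30 (size 112, align 1) → ends 142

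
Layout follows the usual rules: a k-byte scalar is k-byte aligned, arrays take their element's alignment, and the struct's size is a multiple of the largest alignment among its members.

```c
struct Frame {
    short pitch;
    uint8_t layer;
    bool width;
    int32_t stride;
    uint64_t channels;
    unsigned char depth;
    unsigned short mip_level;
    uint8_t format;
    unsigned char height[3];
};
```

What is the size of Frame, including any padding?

@0: pitch [2B, align 2] → 2
@2: layer [1B, align 1] → 3
@3: width [1B, align 1] → 4
@4: stride [4B, align 4] → 8
@8: channels [8B, align 8] → 16
@16: depth [1B, align 1] → 17
+1 pad (align 2)
@18: mip_level [2B, align 2] → 20
@20: format [1B, align 1] → 21
@21: height [3B, align 1] → 24
size 24, align 8

24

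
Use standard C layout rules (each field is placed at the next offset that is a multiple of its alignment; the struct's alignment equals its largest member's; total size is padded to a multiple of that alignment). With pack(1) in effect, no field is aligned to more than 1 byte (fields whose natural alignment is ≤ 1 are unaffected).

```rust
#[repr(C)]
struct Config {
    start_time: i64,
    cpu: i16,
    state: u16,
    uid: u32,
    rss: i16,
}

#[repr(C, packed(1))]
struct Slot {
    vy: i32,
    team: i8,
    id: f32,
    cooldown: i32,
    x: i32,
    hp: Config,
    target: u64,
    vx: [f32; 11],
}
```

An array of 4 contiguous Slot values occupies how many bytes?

372

Config: @0: start_time [8B, align 8] → 8; @8: cpu [2B, align 2] → 10; @10: state [2B, align 2] → 12; @12: uid [4B, align 4] → 16; @16: rss [2B, align 2] → 18; +6 tail pad (align 8); size 24, align 8
@0: vy [4B, align 1] → 4
@4: team [1B, align 1] → 5
@5: id [4B, align 1] → 9
@9: cooldown [4B, align 1] → 13
@13: x [4B, align 1] → 17
@17: hp [24B, align 1] → 41
@41: target [8B, align 1] → 49
@49: vx [44B, align 1] → 93
size 93, align 1
array of 4: 4 × 93 = 372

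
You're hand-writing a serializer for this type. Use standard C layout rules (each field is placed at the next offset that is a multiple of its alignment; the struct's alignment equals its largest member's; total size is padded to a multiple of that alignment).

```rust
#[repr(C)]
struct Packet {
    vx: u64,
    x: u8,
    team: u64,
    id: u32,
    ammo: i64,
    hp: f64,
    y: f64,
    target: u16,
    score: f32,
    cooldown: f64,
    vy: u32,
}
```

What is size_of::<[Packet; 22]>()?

@0: vx [8B, align 8] → 8
@8: x [1B, align 1] → 9
+7 pad (align 8)
@16: team [8B, align 8] → 24
@24: id [4B, align 4] → 28
+4 pad (align 8)
@32: ammo [8B, align 8] → 40
@40: hp [8B, align 8] → 48
@48: y [8B, align 8] → 56
@56: target [2B, align 2] → 58
+2 pad (align 4)
@60: score [4B, align 4] → 64
@64: cooldown [8B, align 8] → 72
@72: vy [4B, align 4] → 76
+4 tail pad (align 8)
size 80, align 8
array of 22: 22 × 80 = 1760

1760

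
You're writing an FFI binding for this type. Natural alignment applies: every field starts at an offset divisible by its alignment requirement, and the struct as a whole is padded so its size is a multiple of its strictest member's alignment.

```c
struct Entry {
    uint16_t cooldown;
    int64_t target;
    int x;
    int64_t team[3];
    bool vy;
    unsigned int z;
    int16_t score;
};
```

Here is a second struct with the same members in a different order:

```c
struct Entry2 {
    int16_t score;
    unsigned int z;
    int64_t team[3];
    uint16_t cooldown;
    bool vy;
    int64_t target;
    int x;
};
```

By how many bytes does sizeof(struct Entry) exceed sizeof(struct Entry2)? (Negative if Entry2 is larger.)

8

cooldown at 0 (size 2, align 2) → ends 2
pad 6 to align 8 for target
target at 8 (size 8, align 8) → ends 16
x at 16 (size 4, align 4) → ends 20
pad 4 to align 8 for team
team at 24 (size 24, align 8) → ends 48
vy at 48 (size 1, align 1) → ends 49
pad 3 to align 4 for z
z at 52 (size 4, align 4) → ends 56
score at 56 (size 2, align 2) → ends 58
tail pad 6 to reach multiple of 8
total 64 bytes, alignment 8
— Entry2 —
score at 0 (size 2, align 2) → ends 2
pad 2 to align 4 for z
z at 4 (size 4, align 4) → ends 8
team at 8 (size 24, align 8) → ends 32
cooldown at 32 (size 2, align 2) → ends 34
vy at 34 (size 1, align 1) → ends 35
pad 5 to align 8 for target
target at 40 (size 8, align 8) → ends 48
x at 48 (size 4, align 4) → ends 52
tail pad 4 to reach multiple of 8
total 56 bytes, alignment 8
64 − 56 = 8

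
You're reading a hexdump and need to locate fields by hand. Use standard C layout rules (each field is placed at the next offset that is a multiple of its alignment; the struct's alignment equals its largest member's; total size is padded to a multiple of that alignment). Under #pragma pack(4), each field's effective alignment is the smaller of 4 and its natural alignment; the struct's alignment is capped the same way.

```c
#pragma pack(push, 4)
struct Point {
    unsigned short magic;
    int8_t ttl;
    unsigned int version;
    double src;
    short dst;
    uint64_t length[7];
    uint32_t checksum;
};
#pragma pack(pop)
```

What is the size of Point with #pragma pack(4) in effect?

80

magic at 0 (size 2, align 2) → ends 2
ttl at 2 (size 1, align 1) → ends 3
pad 1 to align 4 for version
version at 4 (size 4, align 4) → ends 8
src at 8 (size 8, align 4) → ends 16
dst at 16 (size 2, align 2) → ends 18
pad 2 to align 4 for length
length at 20 (size 56, align 4) → ends 76
checksum at 76 (size 4, align 4) → ends 80
total 80 bytes, alignment 4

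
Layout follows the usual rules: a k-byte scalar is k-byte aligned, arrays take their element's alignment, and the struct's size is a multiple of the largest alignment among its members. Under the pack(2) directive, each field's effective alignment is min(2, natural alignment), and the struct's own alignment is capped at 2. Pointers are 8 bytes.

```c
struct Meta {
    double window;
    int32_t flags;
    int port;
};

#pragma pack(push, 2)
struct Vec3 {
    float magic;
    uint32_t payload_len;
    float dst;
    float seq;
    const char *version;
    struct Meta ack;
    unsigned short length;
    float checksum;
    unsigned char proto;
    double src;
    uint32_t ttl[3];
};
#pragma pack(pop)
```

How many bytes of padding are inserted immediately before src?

1

Meta: 0..8  window  (8B, 8-aligned); 8..12  flags  (4B, 4-aligned); 12..16  port  (4B, 4-aligned); sizeof = 16, alignof = 8
0..4  magic  (4B, 2-aligned)
4..8  payload_len  (4B, 2-aligned)
8..12  dst  (4B, 2-aligned)
12..16  seq  (4B, 2-aligned)
16..24  version  (8B, 2-aligned)
24..40  ack  (16B, 2-aligned)
40..42  length  (2B, 2-aligned)
42..46  checksum  (4B, 2-aligned)
46..47  proto  (1B, 1-aligned)
47..48  -- padding (1B)
48..56  src  (8B, 2-aligned)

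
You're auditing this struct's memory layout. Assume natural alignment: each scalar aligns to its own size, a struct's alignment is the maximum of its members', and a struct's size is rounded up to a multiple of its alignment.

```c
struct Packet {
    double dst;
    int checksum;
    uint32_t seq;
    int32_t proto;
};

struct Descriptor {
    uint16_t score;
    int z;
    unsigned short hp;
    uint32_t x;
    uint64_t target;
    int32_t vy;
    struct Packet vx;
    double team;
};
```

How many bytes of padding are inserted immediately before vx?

Packet: dst at 0 (size 8, align 8) → ends 8; checksum at 8 (size 4, align 4) → ends 12; seq at 12 (size 4, align 4) → ends 16; proto at 16 (size 4, align 4) → ends 20; tail pad 4 to reach multiple of 8; total 24 bytes, alignment 8
score at 0 (size 2, align 2) → ends 2
pad 2 to align 4 for z
z at 4 (size 4, align 4) → ends 8
hp at 8 (size 2, align 2) → ends 10
pad 2 to align 4 for x
x at 12 (size 4, align 4) → ends 16
target at 16 (size 8, align 8) → ends 24
vy at 24 (size 4, align 4) → ends 28
pad 4 to align 8 for vx
vx at 32 (size 24, align 8) → ends 56

4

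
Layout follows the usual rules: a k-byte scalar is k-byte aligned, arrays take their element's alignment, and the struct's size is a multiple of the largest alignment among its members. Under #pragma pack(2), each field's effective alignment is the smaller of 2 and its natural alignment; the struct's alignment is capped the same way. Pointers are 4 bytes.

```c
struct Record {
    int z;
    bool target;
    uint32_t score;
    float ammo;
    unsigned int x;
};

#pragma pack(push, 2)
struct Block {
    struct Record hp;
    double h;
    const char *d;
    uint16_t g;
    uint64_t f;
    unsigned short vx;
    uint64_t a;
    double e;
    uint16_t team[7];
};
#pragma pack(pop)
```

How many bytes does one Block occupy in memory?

Record: z at 0 (size 4, align 4) → ends 4; target at 4 (size 1, align 1) → ends 5; pad 3 to align 4 for score; score at 8 (size 4, align 4) → ends 12; ammo at 12 (size 4, align 4) → ends 16; x at 16 (size 4, align 4) → ends 20; total 20 bytes, alignment 4
hp at 0 (size 20, align 2) → ends 20
h at 20 (size 8, align 2) → ends 28
d at 28 (size 4, align 2) → ends 32
g at 32 (size 2, align 2) → ends 34
f at 34 (size 8, align 2) → ends 42
vx at 42 (size 2, align 2) → ends 44
a at 44 (size 8, align 2) → ends 52
e at 52 (size 8, align 2) → ends 60
team at 60 (size 14, align 2) → ends 74
total 74 bytes, alignment 2

74 bytes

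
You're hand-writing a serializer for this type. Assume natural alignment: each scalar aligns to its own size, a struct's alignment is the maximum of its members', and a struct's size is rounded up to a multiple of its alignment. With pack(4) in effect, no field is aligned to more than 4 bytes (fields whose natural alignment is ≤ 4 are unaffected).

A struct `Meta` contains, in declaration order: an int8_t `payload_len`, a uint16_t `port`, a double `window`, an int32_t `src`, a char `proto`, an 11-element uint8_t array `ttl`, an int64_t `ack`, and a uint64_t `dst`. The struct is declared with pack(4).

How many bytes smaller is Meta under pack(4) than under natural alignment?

natural layout:
  payload_len at 0 (size 1, align 1) → ends 1
  pad 1 to align 2 for port
  port at 2 (size 2, align 2) → ends 4
  pad 4 to align 8 for window
  window at 8 (size 8, align 8) → ends 16
  src at 16 (size 4, align 4) → ends 20
  proto at 20 (size 1, align 1) → ends 21
  ttl at 21 (size 11, align 1) → ends 32
  ack at 32 (size 8, align 8) → ends 40
  dst at 40 (size 8, align 8) → ends 48
  total 48 bytes, alignment 8
packed(4) layout:
  payload_len at 0 (size 1, align 1) → ends 1
  pad 1 to align 2 for port
  port at 2 (size 2, align 2) → ends 4
  window at 4 (size 8, align 4) → ends 12
  src at 12 (size 4, align 4) → ends 16
  proto at 16 (size 1, align 1) → ends 17
  ttl at 17 (size 11, align 1) → ends 28
  ack at 28 (size 8, align 4) → ends 36
  dst at 36 (size 8, align 4) → ends 44
  total 44 bytes, alignment 4
48 − 44 = 4

4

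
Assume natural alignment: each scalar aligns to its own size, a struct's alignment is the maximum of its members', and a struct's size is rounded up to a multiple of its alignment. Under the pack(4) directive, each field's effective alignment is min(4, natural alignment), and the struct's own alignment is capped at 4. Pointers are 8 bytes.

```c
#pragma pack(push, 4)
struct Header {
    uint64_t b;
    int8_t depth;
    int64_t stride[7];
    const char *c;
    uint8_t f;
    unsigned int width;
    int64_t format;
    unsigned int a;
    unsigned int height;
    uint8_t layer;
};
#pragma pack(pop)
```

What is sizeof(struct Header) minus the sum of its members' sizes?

9

0..8  b  (8B, 4-aligned)
8..9  depth  (1B, 1-aligned)
9..12  -- padding (3B)
12..68  stride  (56B, 4-aligned)
68..76  c  (8B, 4-aligned)
76..77  f  (1B, 1-aligned)
77..80  -- padding (3B)
80..84  width  (4B, 4-aligned)
84..92  format  (8B, 4-aligned)
92..96  a  (4B, 4-aligned)
96..100  height  (4B, 4-aligned)
100..101  layer  (1B, 1-aligned)
101..104  -- tail padding (3B)
sizeof = 104, alignof = 4
data bytes 95, size 104 → padding 9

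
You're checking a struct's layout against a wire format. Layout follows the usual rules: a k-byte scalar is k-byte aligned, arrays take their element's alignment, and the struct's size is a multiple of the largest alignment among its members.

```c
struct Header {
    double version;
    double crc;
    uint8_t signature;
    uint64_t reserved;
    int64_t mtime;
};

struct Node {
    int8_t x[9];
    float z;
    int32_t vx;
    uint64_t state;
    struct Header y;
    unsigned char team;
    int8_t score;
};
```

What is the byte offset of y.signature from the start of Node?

Header: @0: version [8B, align 8] → 8; @8: crc [8B, align 8] → 16; @16: signature [1B, align 1] → 17; +7 pad (align 8); @24: reserved [8B, align 8] → 32; @32: mtime [8B, align 8] → 40; size 40, align 8
@0: x [9B, align 1] → 9
+3 pad (align 4)
@12: z [4B, align 4] → 16
@16: vx [4B, align 4] → 20
+4 pad (align 8)
@24: state [8B, align 8] → 32
@32: y [40B, align 8] → 72
within Header: signature at 16
32 + 16 = 48

48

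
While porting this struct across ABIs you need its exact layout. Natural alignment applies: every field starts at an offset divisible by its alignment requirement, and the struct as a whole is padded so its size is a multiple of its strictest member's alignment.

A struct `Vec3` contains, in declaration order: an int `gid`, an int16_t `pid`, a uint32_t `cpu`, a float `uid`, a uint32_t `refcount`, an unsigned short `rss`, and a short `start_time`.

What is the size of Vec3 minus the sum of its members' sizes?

gid at 0 (size 4, align 4) → ends 4
pid at 4 (size 2, align 2) → ends 6
pad 2 to align 4 for cpu
cpu at 8 (size 4, align 4) → ends 12
uid at 12 (size 4, align 4) → ends 16
refcount at 16 (size 4, align 4) → ends 20
rss at 20 (size 2, align 2) → ends 22
start_time at 22 (size 2, align 2) → ends 24
total 24 bytes, alignment 4
data bytes 22, size 24 → padding 2

2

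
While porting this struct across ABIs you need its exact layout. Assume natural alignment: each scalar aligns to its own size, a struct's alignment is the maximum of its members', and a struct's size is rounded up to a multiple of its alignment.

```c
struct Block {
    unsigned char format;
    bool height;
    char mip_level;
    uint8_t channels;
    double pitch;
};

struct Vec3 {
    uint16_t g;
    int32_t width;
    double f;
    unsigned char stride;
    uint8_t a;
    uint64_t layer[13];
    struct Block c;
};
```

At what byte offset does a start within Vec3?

17

Block: 0..1  format  (1B, 1-aligned); 1..2  height  (1B, 1-aligned); 2..3  mip_level  (1B, 1-aligned); 3..4  channels  (1B, 1-aligned); 4..8  -- padding (4B); 8..16  pitch  (8B, 8-aligned); sizeof = 16, alignof = 8
0..2  g  (2B, 2-aligned)
2..4  -- padding (2B)
4..8  width  (4B, 4-aligned)
8..16  f  (8B, 8-aligned)
16..17  stride  (1B, 1-aligned)
17..18  a  (1B, 1-aligned)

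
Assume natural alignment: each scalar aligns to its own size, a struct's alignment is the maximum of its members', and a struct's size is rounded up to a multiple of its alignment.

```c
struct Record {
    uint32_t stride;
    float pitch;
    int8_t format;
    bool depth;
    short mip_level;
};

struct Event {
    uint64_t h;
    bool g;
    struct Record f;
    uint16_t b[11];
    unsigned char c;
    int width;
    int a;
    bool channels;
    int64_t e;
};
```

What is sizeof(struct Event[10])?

720

Record: 0..4  stride  (4B, 4-aligned); 4..8  pitch  (4B, 4-aligned); 8..9  format  (1B, 1-aligned); 9..10  depth  (1B, 1-aligned); 10..12  mip_level  (2B, 2-aligned); sizeof = 12, alignof = 4
0..8  h  (8B, 8-aligned)
8..9  g  (1B, 1-aligned)
9..12  -- padding (3B)
12..24  f  (12B, 4-aligned)
24..46  b  (22B, 2-aligned)
46..47  c  (1B, 1-aligned)
47..48  -- padding (1B)
48..52  width  (4B, 4-aligned)
52..56  a  (4B, 4-aligned)
56..57  channels  (1B, 1-aligned)
57..64  -- padding (7B)
64..72  e  (8B, 8-aligned)
sizeof = 72, alignof = 8
array of 10: 10 × 72 = 720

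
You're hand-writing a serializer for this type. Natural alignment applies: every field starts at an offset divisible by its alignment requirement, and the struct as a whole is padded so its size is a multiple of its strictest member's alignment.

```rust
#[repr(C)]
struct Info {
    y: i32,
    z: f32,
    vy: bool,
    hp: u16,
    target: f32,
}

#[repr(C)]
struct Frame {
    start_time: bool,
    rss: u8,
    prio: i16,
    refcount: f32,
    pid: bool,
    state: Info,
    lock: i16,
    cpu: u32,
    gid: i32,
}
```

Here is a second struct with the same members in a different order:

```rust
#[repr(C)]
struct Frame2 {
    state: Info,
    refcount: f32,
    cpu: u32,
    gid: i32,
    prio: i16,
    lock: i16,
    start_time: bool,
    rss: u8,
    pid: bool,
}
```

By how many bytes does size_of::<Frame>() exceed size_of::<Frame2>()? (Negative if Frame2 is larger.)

Info: y at 0 (size 4, align 4) → ends 4; z at 4 (size 4, align 4) → ends 8; vy at 8 (size 1, align 1) → ends 9; pad 1 to align 2 for hp; hp at 10 (size 2, align 2) → ends 12; target at 12 (size 4, align 4) → ends 16; total 16 bytes, alignment 4
start_time at 0 (size 1, align 1) → ends 1
rss at 1 (size 1, align 1) → ends 2
prio at 2 (size 2, align 2) → ends 4
refcount at 4 (size 4, align 4) → ends 8
pid at 8 (size 1, align 1) → ends 9
pad 3 to align 4 for state
state at 12 (size 16, align 4) → ends 28
lock at 28 (size 2, align 2) → ends 30
pad 2 to align 4 for cpu
cpu at 32 (size 4, align 4) → ends 36
gid at 36 (size 4, align 4) → ends 40
total 40 bytes, alignment 4
— Frame2 —
state at 0 (size 16, align 4) → ends 16
refcount at 16 (size 4, align 4) → ends 20
cpu at 20 (size 4, align 4) → ends 24
gid at 24 (size 4, align 4) → ends 28
prio at 28 (size 2, align 2) → ends 30
lock at 30 (size 2, align 2) → ends 32
start_time at 32 (size 1, align 1) → ends 33
rss at 33 (size 1, align 1) → ends 34
pid at 34 (size 1, align 1) → ends 35
tail pad 1 to reach multiple of 4
total 36 bytes, alignment 4
40 − 36 = 4

4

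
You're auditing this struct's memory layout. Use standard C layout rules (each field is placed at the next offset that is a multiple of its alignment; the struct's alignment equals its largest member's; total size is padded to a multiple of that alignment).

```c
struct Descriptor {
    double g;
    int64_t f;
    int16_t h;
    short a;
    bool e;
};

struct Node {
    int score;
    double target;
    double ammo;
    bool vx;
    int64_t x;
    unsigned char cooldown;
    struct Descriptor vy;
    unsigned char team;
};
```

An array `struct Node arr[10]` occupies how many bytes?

800

Descriptor: @0: g [8B, align 8] → 8; @8: f [8B, align 8] → 16; @16: h [2B, align 2] → 18; @18: a [2B, align 2] → 20; @20: e [1B, align 1] → 21; +3 tail pad (align 8); size 24, align 8
@0: score [4B, align 4] → 4
+4 pad (align 8)
@8: target [8B, align 8] → 16
@16: ammo [8B, align 8] → 24
@24: vx [1B, align 1] → 25
+7 pad (align 8)
@32: x [8B, align 8] → 40
@40: cooldown [1B, align 1] → 41
+7 pad (align 8)
@48: vy [24B, align 8] → 72
@72: team [1B, align 1] → 73
+7 tail pad (align 8)
size 80, align 8
array of 10: 10 × 80 = 800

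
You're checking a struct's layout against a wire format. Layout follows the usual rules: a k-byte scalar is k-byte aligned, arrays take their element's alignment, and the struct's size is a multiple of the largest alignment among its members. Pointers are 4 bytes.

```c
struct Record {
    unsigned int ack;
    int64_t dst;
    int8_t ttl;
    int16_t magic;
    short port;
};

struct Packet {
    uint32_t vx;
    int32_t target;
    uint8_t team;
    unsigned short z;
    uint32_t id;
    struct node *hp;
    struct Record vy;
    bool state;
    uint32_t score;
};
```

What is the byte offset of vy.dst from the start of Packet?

Record: 0..4  ack  (4B, 4-aligned); 4..8  -- padding (4B); 8..16  dst  (8B, 8-aligned); 16..17  ttl  (1B, 1-aligned); 17..18  -- padding (1B); 18..20  magic  (2B, 2-aligned); 20..22  port  (2B, 2-aligned); 22..24  -- tail padding (2B); sizeof = 24, alignof = 8
0..4  vx  (4B, 4-aligned)
4..8  target  (4B, 4-aligned)
8..9  team  (1B, 1-aligned)
9..10  -- padding (1B)
10..12  z  (2B, 2-aligned)
12..16  id  (4B, 4-aligned)
16..20  hp  (4B, 4-aligned)
20..24  -- padding (4B)
24..48  vy  (24B, 8-aligned)
within Record: dst at 8
24 + 8 = 32

32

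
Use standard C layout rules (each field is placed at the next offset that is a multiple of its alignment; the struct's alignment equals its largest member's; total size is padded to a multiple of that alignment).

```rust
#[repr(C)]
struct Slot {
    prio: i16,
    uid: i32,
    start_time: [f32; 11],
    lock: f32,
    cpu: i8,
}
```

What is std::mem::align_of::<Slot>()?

4

member alignments: prio=2, uid=4, start_time=4, lock=4, cpu=1
max = 4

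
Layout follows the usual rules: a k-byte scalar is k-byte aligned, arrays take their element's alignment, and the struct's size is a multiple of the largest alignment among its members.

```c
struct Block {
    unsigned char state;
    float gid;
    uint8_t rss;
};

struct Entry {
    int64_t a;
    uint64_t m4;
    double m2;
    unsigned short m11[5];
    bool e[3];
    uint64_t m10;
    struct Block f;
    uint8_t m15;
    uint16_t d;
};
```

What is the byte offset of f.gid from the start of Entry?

52

Block: 0..1  state  (1B, 1-aligned); 1..4  -- padding (3B); 4..8  gid  (4B, 4-aligned); 8..9  rss  (1B, 1-aligned); 9..12  -- tail padding (3B); sizeof = 12, alignof = 4
0..8  a  (8B, 8-aligned)
8..16  m4  (8B, 8-aligned)
16..24  m2  (8B, 8-aligned)
24..34  m11  (10B, 2-aligned)
34..37  e  (3B, 1-aligned)
37..40  -- padding (3B)
40..48  m10  (8B, 8-aligned)
48..60  f  (12B, 4-aligned)
within Block: gid at 4
48 + 4 = 52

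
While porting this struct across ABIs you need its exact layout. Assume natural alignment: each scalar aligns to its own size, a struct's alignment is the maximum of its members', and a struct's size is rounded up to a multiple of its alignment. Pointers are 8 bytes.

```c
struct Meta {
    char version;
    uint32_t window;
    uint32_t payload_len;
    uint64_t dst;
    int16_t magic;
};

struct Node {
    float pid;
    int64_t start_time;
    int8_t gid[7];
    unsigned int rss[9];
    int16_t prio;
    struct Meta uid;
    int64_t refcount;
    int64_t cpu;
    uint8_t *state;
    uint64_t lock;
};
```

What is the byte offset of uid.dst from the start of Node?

80

Meta: version at 0 (size 1, align 1) → ends 1; pad 3 to align 4 for window; window at 4 (size 4, align 4) → ends 8; payload_len at 8 (size 4, align 4) → ends 12; pad 4 to align 8 for dst; dst at 16 (size 8, align 8) → ends 24; magic at 24 (size 2, align 2) → ends 26; tail pad 6 to reach multiple of 8; total 32 bytes, alignment 8
pid at 0 (size 4, align 4) → ends 4
pad 4 to align 8 for start_time
start_time at 8 (size 8, align 8) → ends 16
gid at 16 (size 7, align 1) → ends 23
pad 1 to align 4 for rss
rss at 24 (size 36, align 4) → ends 60
prio at 60 (size 2, align 2) → ends 62
pad 2 to align 8 for uid
uid at 64 (size 32, align 8) → ends 96
within Meta: dst at 16
64 + 16 = 80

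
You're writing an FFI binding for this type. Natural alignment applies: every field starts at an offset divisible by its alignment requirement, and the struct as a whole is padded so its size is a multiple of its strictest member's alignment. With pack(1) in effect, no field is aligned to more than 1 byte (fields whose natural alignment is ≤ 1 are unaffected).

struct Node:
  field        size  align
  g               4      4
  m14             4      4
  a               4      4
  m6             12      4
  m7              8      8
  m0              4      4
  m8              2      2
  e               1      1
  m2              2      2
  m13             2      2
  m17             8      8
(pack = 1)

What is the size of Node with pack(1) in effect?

51

g at 0 (size 4, align 1) → ends 4
m14 at 4 (size 4, align 1) → ends 8
a at 8 (size 4, align 1) → ends 12
m6 at 12 (size 12, align 1) → ends 24
m7 at 24 (size 8, align 1) → ends 32
m0 at 32 (size 4, align 1) → ends 36
m8 at 36 (size 2, align 1) → ends 38
e at 38 (size 1, align 1) → ends 39
m2 at 39 (size 2, align 1) → ends 41
m13 at 41 (size 2, align 1) → ends 43
m17 at 43 (size 8, align 1) → ends 51
total 51 bytes, alignment 1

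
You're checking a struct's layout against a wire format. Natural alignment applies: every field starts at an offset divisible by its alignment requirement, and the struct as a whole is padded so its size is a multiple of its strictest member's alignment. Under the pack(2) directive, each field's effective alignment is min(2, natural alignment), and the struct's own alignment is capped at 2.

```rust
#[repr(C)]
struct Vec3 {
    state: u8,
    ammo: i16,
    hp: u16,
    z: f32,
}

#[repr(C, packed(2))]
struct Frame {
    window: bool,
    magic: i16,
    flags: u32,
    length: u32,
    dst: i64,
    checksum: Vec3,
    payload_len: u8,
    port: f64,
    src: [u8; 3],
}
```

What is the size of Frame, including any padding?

Vec3: state at 0 (size 1, align 1) → ends 1; pad 1 to align 2 for ammo; ammo at 2 (size 2, align 2) → ends 4; hp at 4 (size 2, align 2) → ends 6; pad 2 to align 4 for z; z at 8 (size 4, align 4) → ends 12; total 12 bytes, alignment 4
window at 0 (size 1, align 1) → ends 1
pad 1 to align 2 for magic
magic at 2 (size 2, align 2) → ends 4
flags at 4 (size 4, align 2) → ends 8
length at 8 (size 4, align 2) → ends 12
dst at 12 (size 8, align 2) → ends 20
checksum at 20 (size 12, align 2) → ends 32
payload_len at 32 (size 1, align 1) → ends 33
pad 1 to align 2 for port
port at 34 (size 8, align 2) → ends 42
src at 42 (size 3, align 1) → ends 45
tail pad 1 to reach multiple of 2
total 46 bytes, alignment 2

46 bytes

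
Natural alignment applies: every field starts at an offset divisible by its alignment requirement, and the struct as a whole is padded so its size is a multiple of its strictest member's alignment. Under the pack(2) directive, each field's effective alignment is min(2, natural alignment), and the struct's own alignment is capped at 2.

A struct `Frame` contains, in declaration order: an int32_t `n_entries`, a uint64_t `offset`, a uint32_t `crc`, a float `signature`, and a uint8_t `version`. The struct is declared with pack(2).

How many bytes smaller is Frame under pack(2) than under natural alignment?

10

natural layout:
  @0: n_entries [4B, align 4] → 4
  +4 pad (align 8)
  @8: offset [8B, align 8] → 16
  @16: crc [4B, align 4] → 20
  @20: signature [4B, align 4] → 24
  @24: version [1B, align 1] → 25
  +7 tail pad (align 8)
  size 32, align 8
packed(2) layout:
  @0: n_entries [4B, align 2] → 4
  @4: offset [8B, align 2] → 12
  @12: crc [4B, align 2] → 16
  @16: signature [4B, align 2] → 20
  @20: version [1B, align 1] → 21
  +1 tail pad (align 2)
  size 22, align 2
32 − 22 = 10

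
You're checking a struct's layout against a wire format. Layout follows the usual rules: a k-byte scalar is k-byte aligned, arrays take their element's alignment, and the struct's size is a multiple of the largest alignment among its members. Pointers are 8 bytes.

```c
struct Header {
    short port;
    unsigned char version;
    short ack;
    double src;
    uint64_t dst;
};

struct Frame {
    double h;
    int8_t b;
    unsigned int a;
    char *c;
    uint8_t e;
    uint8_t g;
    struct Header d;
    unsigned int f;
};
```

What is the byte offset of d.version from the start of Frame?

Header: 0..2  port  (2B, 2-aligned); 2..3  version  (1B, 1-aligned); 3..4  -- padding (1B); 4..6  ack  (2B, 2-aligned); 6..8  -- padding (2B); 8..16  src  (8B, 8-aligned); 16..24  dst  (8B, 8-aligned); sizeof = 24, alignof = 8
0..8  h  (8B, 8-aligned)
8..9  b  (1B, 1-aligned)
9..12  -- padding (3B)
12..16  a  (4B, 4-aligned)
16..24  c  (8B, 8-aligned)
24..25  e  (1B, 1-aligned)
25..26  g  (1B, 1-aligned)
26..32  -- padding (6B)
32..56  d  (24B, 8-aligned)
within Header: version at 2
32 + 2 = 34

34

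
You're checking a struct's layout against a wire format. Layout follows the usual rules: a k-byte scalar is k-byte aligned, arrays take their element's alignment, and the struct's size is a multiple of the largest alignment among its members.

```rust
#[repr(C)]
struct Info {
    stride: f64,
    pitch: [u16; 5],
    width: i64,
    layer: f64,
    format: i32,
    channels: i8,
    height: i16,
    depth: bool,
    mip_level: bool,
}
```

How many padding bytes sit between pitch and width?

6

@0: stride [8B, align 8] → 8
@8: pitch [10B, align 2] → 18
+6 pad (align 8)
@24: width [8B, align 8] → 32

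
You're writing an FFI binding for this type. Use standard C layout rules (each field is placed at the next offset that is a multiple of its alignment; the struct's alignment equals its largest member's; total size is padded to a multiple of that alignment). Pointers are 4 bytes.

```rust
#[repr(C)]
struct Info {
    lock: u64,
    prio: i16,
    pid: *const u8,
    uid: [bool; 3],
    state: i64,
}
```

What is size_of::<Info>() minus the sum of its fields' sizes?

7

@0: lock [8B, align 8] → 8
@8: prio [2B, align 2] → 10
+2 pad (align 4)
@12: pid [4B, align 4] → 16
@16: uid [3B, align 1] → 19
+5 pad (align 8)
@24: state [8B, align 8] → 32
size 32, align 8
data bytes 25, size 32 → padding 7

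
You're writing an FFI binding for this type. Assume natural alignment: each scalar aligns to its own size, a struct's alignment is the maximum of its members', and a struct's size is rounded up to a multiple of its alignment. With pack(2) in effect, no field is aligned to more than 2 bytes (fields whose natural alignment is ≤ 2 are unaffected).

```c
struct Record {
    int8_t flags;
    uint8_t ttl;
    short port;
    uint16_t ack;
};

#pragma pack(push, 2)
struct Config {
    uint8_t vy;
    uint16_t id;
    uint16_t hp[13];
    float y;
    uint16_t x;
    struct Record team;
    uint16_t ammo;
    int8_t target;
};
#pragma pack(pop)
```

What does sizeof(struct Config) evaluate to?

46 bytes

Record: @0: flags [1B, align 1] → 1; @1: ttl [1B, align 1] → 2; @2: port [2B, align 2] → 4; @4: ack [2B, align 2] → 6; size 6, align 2
@0: vy [1B, align 1] → 1
+1 pad (align 2)
@2: id [2B, align 2] → 4
@4: hp [26B, align 2] → 30
@30: y [4B, align 2] → 34
@34: x [2B, align 2] → 36
@36: team [6B, align 2] → 42
@42: ammo [2B, align 2] → 44
@44: target [1B, align 1] → 45
+1 tail pad (align 2)
size 46, align 2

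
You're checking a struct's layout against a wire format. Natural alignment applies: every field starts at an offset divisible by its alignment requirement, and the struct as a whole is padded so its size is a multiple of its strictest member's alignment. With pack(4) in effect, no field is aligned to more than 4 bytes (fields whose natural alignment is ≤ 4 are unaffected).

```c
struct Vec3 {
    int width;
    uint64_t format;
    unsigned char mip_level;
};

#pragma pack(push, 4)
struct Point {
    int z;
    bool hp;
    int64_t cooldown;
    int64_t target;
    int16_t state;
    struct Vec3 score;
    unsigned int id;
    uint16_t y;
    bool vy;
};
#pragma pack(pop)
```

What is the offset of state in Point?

Vec3: @0: width [4B, align 4] → 4; +4 pad (align 8); @8: format [8B, align 8] → 16; @16: mip_level [1B, align 1] → 17; +7 tail pad (align 8); size 24, align 8
@0: z [4B, align 4] → 4
@4: hp [1B, align 1] → 5
+3 pad (align 4)
@8: cooldown [8B, align 4] → 16
@16: target [8B, align 4] → 24
@24: state [2B, align 2] → 26

24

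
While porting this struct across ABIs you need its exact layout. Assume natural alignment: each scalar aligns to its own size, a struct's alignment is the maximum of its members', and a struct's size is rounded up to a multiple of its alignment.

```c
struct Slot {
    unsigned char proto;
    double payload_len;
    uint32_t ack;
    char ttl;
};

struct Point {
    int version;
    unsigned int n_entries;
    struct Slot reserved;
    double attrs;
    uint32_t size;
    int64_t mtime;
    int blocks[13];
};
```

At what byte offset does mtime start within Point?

Slot: @0: proto [1B, align 1] → 1; +7 pad (align 8); @8: payload_len [8B, align 8] → 16; @16: ack [4B, align 4] → 20; @20: ttl [1B, align 1] → 21; +3 tail pad (align 8); size 24, align 8
@0: version [4B, align 4] → 4
@4: n_entries [4B, align 4] → 8
@8: reserved [24B, align 8] → 32
@32: attrs [8B, align 8] → 40
@40: size [4B, align 4] → 44
+4 pad (align 8)
@48: mtime [8B, align 8] → 56

48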